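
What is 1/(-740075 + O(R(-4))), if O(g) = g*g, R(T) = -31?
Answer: -1/739114 ≈ -1.3530e-6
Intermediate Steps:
O(g) = g²
1/(-740075 + O(R(-4))) = 1/(-740075 + (-31)²) = 1/(-740075 + 961) = 1/(-739114) = -1/739114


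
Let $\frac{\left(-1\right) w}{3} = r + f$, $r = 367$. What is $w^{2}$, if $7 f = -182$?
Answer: $1046529$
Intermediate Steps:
$f = -26$ ($f = \frac{1}{7} \left(-182\right) = -26$)
$w = -1023$ ($w = - 3 \left(367 - 26\right) = \left(-3\right) 341 = -1023$)
$w^{2} = \left(-1023\right)^{2} = 1046529$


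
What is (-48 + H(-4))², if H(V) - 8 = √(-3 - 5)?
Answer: 1592 - 160*I*√2 ≈ 1592.0 - 226.27*I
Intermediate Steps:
H(V) = 8 + 2*I*√2 (H(V) = 8 + √(-3 - 5) = 8 + √(-8) = 8 + 2*I*√2)
(-48 + H(-4))² = (-48 + (8 + 2*I*√2))² = (-40 + 2*I*√2)²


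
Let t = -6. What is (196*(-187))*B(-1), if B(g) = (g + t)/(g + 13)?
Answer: 64141/3 ≈ 21380.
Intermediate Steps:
B(g) = (-6 + g)/(13 + g) (B(g) = (g - 6)/(g + 13) = (-6 + g)/(13 + g))
(196*(-187))*B(-1) = (196*(-187))*((-6 - 1)/(13 - 1)) = -36652*(-7)/12 = -9163*(-7)/3 = -36652*(-7/12) = 64141/3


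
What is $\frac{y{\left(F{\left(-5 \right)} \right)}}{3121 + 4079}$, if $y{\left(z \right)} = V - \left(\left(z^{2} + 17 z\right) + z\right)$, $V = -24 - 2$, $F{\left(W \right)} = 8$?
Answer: $- \frac{13}{400} \approx -0.0325$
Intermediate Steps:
$V = -26$
$y{\left(z \right)} = -26 - z^{2} - 18 z$ ($y{\left(z \right)} = -26 - \left(\left(z^{2} + 17 z\right) + z\right) = -26 - \left(z^{2} + 18 z\right) = -26 - z^{2} - 18 z$)
$\frac{y{\left(F{\left(-5 \right)} \right)}}{3121 + 4079} = \frac{-26 - 8^{2} - 144}{3121 + 4079} = \frac{-26 - 64 - 144}{7200} = \left(-26 - 64 - 144\right) \frac{1}{7200} = \left(-234\right) \frac{1}{7200} = - \frac{13}{400}$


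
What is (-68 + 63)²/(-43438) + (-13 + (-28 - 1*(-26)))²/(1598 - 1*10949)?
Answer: -1111925/45132082 ≈ -0.024637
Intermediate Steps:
(-68 + 63)²/(-43438) + (-13 + (-28 - 1*(-26)))²/(1598 - 1*10949) = (-5)²*(-1/43438) + (-13 + (-28 + 26))²/(1598 - 10949) = 25*(-1/43438) + (-13 - 2)²/(-9351) = -25/43438 + (-15)²*(-1/9351) = -25/43438 + 225*(-1/9351) = -25/43438 - 25/1039 = -1111925/45132082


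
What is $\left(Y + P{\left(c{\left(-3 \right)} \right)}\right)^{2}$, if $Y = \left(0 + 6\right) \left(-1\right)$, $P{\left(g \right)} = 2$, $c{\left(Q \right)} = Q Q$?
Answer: $16$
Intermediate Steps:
$c{\left(Q \right)} = Q^{2}$
$Y = -6$ ($Y = 6 \left(-1\right) = -6$)
$\left(Y + P{\left(c{\left(-3 \right)} \right)}\right)^{2} = \left(-6 + 2\right)^{2} = \left(-4\right)^{2} = 16$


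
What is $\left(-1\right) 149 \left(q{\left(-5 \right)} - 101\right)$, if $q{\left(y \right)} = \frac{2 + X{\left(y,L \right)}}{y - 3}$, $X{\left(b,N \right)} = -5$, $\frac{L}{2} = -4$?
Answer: $\frac{119945}{8} \approx 14993.0$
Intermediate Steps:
$L = -8$ ($L = 2 \left(-4\right) = -8$)
$q{\left(y \right)} = - \frac{3}{-3 + y}$ ($q{\left(y \right)} = \frac{2 - 5}{y - 3} = - \frac{3}{-3 + y}$)
$\left(-1\right) 149 \left(q{\left(-5 \right)} - 101\right) = \left(-1\right) 149 \left(- \frac{3}{-3 - 5} - 101\right) = - 149 \left(- \frac{3}{-8} - 101\right) = - 149 \left(\left(-3\right) \left(- \frac{1}{8}\right) - 101\right) = - 149 \left(\frac{3}{8} - 101\right) = \left(-149\right) \left(- \frac{805}{8}\right) = \frac{119945}{8}$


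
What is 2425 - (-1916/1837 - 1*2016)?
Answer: 8160033/1837 ≈ 4442.0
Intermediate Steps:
2425 - (-1916/1837 - 1*2016) = 2425 - (-1916*1/1837 - 2016) = 2425 - (-1916/1837 - 2016) = 2425 - 1*(-3705308/1837) = 2425 + 3705308/1837 = 8160033/1837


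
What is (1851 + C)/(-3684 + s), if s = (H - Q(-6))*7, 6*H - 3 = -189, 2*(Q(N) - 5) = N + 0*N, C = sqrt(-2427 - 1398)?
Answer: -617/1305 - I*sqrt(17)/261 ≈ -0.4728 - 0.015797*I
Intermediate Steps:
C = 15*I*sqrt(17) (C = sqrt(-3825) = 15*I*sqrt(17) ≈ 61.847*I)
Q(N) = 5 + N/2 (Q(N) = 5 + (N + 0*N)/2 = 5 + (N + 0)/2 = 5 + N/2)
H = -31 (H = 1/2 + (1/6)*(-189) = 1/2 - 63/2 = -31)
s = -231 (s = (-31 - (5 + (1/2)*(-6)))*7 = (-31 - (5 - 3))*7 = (-31 - 1*2)*7 = (-31 - 2)*7 = -33*7 = -231)
(1851 + C)/(-3684 + s) = (1851 + 15*I*sqrt(17))/(-3684 - 231) = (1851 + 15*I*sqrt(17))/(-3915) = (1851 + 15*I*sqrt(17))*(-1/3915) = -617/1305 - I*sqrt(17)/261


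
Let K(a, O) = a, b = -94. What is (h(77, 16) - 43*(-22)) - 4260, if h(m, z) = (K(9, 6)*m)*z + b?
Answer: 7680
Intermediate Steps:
h(m, z) = -94 + 9*m*z (h(m, z) = (9*m)*z - 94 = 9*m*z - 94 = -94 + 9*m*z)
(h(77, 16) - 43*(-22)) - 4260 = ((-94 + 9*77*16) - 43*(-22)) - 4260 = ((-94 + 11088) + 946) - 4260 = (10994 + 946) - 4260 = 11940 - 4260 = 7680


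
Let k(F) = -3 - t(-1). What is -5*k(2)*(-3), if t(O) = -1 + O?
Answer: -15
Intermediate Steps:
k(F) = -1 (k(F) = -3 - (-1 - 1) = -3 - 1*(-2) = -3 + 2 = -1)
-5*k(2)*(-3) = -5*(-1)*(-3) = 5*(-3) = -15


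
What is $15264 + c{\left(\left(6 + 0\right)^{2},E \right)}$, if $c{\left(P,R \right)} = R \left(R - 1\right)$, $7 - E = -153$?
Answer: $40704$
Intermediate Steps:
$E = 160$ ($E = 7 - -153 = 7 + 153 = 160$)
$c{\left(P,R \right)} = R \left(-1 + R\right)$
$15264 + c{\left(\left(6 + 0\right)^{2},E \right)} = 15264 + 160 \left(-1 + 160\right) = 15264 + 160 \cdot 159 = 15264 + 25440 = 40704$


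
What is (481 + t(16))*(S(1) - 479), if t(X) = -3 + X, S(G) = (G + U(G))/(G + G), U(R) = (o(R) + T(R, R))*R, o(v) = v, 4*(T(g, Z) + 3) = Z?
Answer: -947245/4 ≈ -2.3681e+5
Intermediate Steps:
T(g, Z) = -3 + Z/4
U(R) = R*(-3 + 5*R/4) (U(R) = (R + (-3 + R/4))*R = (-3 + 5*R/4)*R = R*(-3 + 5*R/4))
S(G) = (G + G*(-12 + 5*G)/4)/(2*G) (S(G) = (G + G*(-12 + 5*G)/4)/(G + G) = (G + G*(-12 + 5*G)/4)/((2*G)) = (G + G*(-12 + 5*G)/4)*(1/(2*G)) = (G + G*(-12 + 5*G)/4)/(2*G))
(481 + t(16))*(S(1) - 479) = (481 + (-3 + 16))*((-1 + (5/8)*1) - 479) = (481 + 13)*((-1 + 5/8) - 479) = 494*(-3/8 - 479) = 494*(-3835/8) = -947245/4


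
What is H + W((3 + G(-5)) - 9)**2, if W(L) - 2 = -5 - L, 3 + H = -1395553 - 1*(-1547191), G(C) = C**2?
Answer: 152119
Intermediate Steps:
H = 151635 (H = -3 + (-1395553 - 1*(-1547191)) = -3 + (-1395553 + 1547191) = -3 + 151638 = 151635)
W(L) = -3 - L (W(L) = 2 + (-5 - L) = -3 - L)
H + W((3 + G(-5)) - 9)**2 = 151635 + (-3 - ((3 + (-5)**2) - 9))**2 = 151635 + (-3 - ((3 + 25) - 9))**2 = 151635 + (-3 - (28 - 9))**2 = 151635 + (-3 - 1*19)**2 = 151635 + (-3 - 19)**2 = 151635 + (-22)**2 = 151635 + 484 = 152119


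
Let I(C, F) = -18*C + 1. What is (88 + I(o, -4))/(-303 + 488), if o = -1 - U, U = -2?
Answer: 71/185 ≈ 0.38378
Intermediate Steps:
o = 1 (o = -1 - 1*(-2) = -1 + 2 = 1)
I(C, F) = 1 - 18*C
(88 + I(o, -4))/(-303 + 488) = (88 + (1 - 18*1))/(-303 + 488) = (88 + (1 - 18))/185 = (88 - 17)*(1/185) = 71*(1/185) = 71/185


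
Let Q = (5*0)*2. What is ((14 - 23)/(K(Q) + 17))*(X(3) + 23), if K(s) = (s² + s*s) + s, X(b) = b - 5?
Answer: -189/17 ≈ -11.118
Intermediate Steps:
X(b) = -5 + b
Q = 0 (Q = 0*2 = 0)
K(s) = s + 2*s² (K(s) = (s² + s²) + s = 2*s² + s = s + 2*s²)
((14 - 23)/(K(Q) + 17))*(X(3) + 23) = ((14 - 23)/(0*(1 + 2*0) + 17))*((-5 + 3) + 23) = (-9/(0*(1 + 0) + 17))*(-2 + 23) = -9/(0*1 + 17)*21 = -9/(0 + 17)*21 = -9/17*21 = -189/17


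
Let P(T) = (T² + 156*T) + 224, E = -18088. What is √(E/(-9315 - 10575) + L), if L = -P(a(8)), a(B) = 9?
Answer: I*√64950145/195 ≈ 41.329*I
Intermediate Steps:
P(T) = 224 + T² + 156*T
L = -1709 (L = -(224 + 9² + 156*9) = -(224 + 81 + 1404) = -1*1709 = -1709)
√(E/(-9315 - 10575) + L) = √(-18088/(-9315 - 10575) - 1709) = √(-18088/(-19890) - 1709) = √(-18088*(-1/19890) - 1709) = √(532/585 - 1709) = √(-999233/585) = I*√64950145/195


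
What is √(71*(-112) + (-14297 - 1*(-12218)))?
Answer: I*√10031 ≈ 100.15*I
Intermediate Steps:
√(71*(-112) + (-14297 - 1*(-12218))) = √(-7952 + (-14297 + 12218)) = √(-7952 - 2079) = √(-10031) = I*√10031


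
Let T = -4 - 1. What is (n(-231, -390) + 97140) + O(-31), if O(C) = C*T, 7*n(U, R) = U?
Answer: 97262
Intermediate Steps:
T = -5
n(U, R) = U/7
O(C) = -5*C (O(C) = C*(-5) = -5*C)
(n(-231, -390) + 97140) + O(-31) = ((1/7)*(-231) + 97140) - 5*(-31) = (-33 + 97140) + 155 = 97107 + 155 = 97262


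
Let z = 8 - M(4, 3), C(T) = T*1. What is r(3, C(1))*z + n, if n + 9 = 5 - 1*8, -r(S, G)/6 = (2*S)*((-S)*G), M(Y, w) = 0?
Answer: 852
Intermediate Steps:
C(T) = T
z = 8 (z = 8 - 1*0 = 8 + 0 = 8)
r(S, G) = 12*G*S² (r(S, G) = -6*2*S*(-S)*G = -6*2*S*(-G*S) = -(-12)*G*S² = 12*G*S²)
n = -12 (n = -9 + (5 - 1*8) = -9 + (5 - 8) = -9 - 3 = -12)
r(3, C(1))*z + n = (12*1*3²)*8 - 12 = (12*1*9)*8 - 12 = 108*8 - 12 = 864 - 12 = 852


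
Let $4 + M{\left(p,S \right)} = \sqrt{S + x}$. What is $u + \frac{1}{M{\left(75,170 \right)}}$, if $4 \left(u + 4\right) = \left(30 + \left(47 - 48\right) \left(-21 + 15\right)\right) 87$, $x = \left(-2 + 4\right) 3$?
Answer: $\frac{31161}{40} + \frac{\sqrt{11}}{40} \approx 779.11$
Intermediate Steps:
$x = 6$ ($x = 2 \cdot 3 = 6$)
$M{\left(p,S \right)} = -4 + \sqrt{6 + S}$ ($M{\left(p,S \right)} = -4 + \sqrt{S + 6} = -4 + \sqrt{6 + S}$)
$u = 779$ ($u = -4 + \frac{\left(30 + \left(47 - 48\right) \left(-21 + 15\right)\right) 87}{4} = -4 + \frac{\left(30 - -6\right) 87}{4} = -4 + \frac{\left(30 + 6\right) 87}{4} = -4 + \frac{36 \cdot 87}{4} = -4 + \frac{1}{4} \cdot 3132 = -4 + 783 = 779$)
$u + \frac{1}{M{\left(75,170 \right)}} = 779 + \frac{1}{-4 + \sqrt{6 + 170}} = 779 + \frac{1}{-4 + \sqrt{176}} = 779 + \frac{1}{-4 + 4 \sqrt{11}}$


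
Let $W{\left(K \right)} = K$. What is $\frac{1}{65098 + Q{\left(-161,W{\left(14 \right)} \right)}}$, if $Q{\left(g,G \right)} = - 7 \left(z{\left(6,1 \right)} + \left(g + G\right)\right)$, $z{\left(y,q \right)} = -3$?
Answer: $\frac{1}{66148} \approx 1.5118 \cdot 10^{-5}$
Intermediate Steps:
$Q{\left(g,G \right)} = 21 - 7 G - 7 g$ ($Q{\left(g,G \right)} = - 7 \left(-3 + \left(g + G\right)\right) = - 7 \left(-3 + \left(G + g\right)\right) = - 7 \left(-3 + G + g\right) = 21 - 7 G - 7 g$)
$\frac{1}{65098 + Q{\left(-161,W{\left(14 \right)} \right)}} = \frac{1}{65098 - -1050} = \frac{1}{65098 + \left(21 - 98 + 1127\right)} = \frac{1}{65098 + 1050} = \frac{1}{66148}$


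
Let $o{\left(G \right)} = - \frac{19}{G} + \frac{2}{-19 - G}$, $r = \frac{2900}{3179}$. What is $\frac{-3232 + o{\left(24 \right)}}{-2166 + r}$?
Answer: $\frac{10606062731}{7103064048} \approx 1.4932$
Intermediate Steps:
$r = \frac{2900}{3179}$ ($r = 2900 \cdot \frac{1}{3179} = \frac{2900}{3179} \approx 0.91224$)
$\frac{-3232 + o{\left(24 \right)}}{-2166 + r} = \frac{-3232 + \frac{-361 - 504}{24 \left(19 + 24\right)}}{-2166 + \frac{2900}{3179}} = \frac{-3232 + \frac{-361 - 504}{24 \cdot 43}}{- \frac{6882814}{3179}} = \left(-3232 + \frac{1}{24} \cdot \frac{1}{43} \left(-865\right)\right) \left(- \frac{3179}{6882814}\right) = \left(-3232 - \frac{865}{1032}\right) \left(- \frac{3179}{6882814}\right) = \left(- \frac{3336289}{1032}\right) \left(- \frac{3179}{6882814}\right) = \frac{10606062731}{7103064048}$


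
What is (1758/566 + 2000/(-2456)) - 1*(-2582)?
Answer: 224525845/86881 ≈ 2584.3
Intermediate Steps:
(1758/566 + 2000/(-2456)) - 1*(-2582) = (1758*(1/566) + 2000*(-1/2456)) + 2582 = (879/283 - 250/307) + 2582 = 199103/86881 + 2582 = 224525845/86881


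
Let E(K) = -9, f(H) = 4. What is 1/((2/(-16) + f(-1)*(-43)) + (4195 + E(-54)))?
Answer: 8/32111 ≈ 0.00024914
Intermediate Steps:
1/((2/(-16) + f(-1)*(-43)) + (4195 + E(-54))) = 1/((2/(-16) + 4*(-43)) + (4195 - 9)) = 1/((2*(-1/16) - 172) + 4186) = 1/((-1/8 - 172) + 4186) = 1/(-1377/8 + 4186) = 1/(32111/8) = 8/32111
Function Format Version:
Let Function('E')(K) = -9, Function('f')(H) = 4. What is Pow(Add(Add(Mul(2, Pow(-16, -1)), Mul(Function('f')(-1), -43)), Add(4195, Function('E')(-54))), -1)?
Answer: Rational(8, 32111) ≈ 0.00024914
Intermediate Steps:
Pow(Add(Add(Mul(2, Pow(-16, -1)), Mul(Function('f')(-1), -43)), Add(4195, Function('E')(-54))), -1) = Pow(Add(Add(Mul(2, Pow(-16, -1)), Mul(4, -43)), Add(4195, -9)), -1) = Pow(Add(Add(Mul(2, Rational(-1, 16)), -172), 4186), -1) = Pow(Add(Add(Rational(-1, 8), -172), 4186), -1) = Pow(Add(Rational(-1377, 8), 4186), -1) = Pow(Rational(32111, 8), -1) = Rational(8, 32111)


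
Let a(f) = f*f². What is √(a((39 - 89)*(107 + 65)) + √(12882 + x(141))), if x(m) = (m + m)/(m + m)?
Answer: √(-636056000000 + √12883) ≈ 7.9753e+5*I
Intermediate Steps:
x(m) = 1 (x(m) = (2*m)/((2*m)) = (2*m)*(1/(2*m)) = 1)
a(f) = f³
√(a((39 - 89)*(107 + 65)) + √(12882 + x(141))) = √(((39 - 89)*(107 + 65))³ + √(12882 + 1)) = √((-50*172)³ + √12883) = √((-8600)³ + √12883) = √(-636056000000 + √12883)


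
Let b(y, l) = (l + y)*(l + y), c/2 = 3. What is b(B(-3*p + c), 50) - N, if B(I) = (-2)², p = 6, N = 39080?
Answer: -36164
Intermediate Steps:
c = 6 (c = 2*3 = 6)
B(I) = 4
b(y, l) = (l + y)²
b(B(-3*p + c), 50) - N = (50 + 4)² - 1*39080 = 54² - 39080 = 2916 - 39080 = -36164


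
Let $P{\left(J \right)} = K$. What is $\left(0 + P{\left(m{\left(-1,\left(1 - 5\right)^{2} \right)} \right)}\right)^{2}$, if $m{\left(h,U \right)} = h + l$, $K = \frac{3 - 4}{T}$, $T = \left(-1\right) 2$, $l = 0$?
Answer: $\frac{1}{4} \approx 0.25$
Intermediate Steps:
$T = -2$
$K = \frac{1}{2}$ ($K = \frac{3 - 4}{-2} = \left(3 - 4\right) \left(- \frac{1}{2}\right) = \left(-1\right) \left(- \frac{1}{2}\right) = \frac{1}{2} \approx 0.5$)
$m{\left(h,U \right)} = h$ ($m{\left(h,U \right)} = h + 0 = h$)
$P{\left(J \right)} = \frac{1}{2}$
$\left(0 + P{\left(m{\left(-1,\left(1 - 5\right)^{2} \right)} \right)}\right)^{2} = \left(0 + \frac{1}{2}\right)^{2} = \left(\frac{1}{2}\right)^{2} = \frac{1}{4}$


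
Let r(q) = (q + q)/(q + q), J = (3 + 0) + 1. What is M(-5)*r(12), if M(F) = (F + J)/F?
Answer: 1/5 ≈ 0.20000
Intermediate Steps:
J = 4 (J = 3 + 1 = 4)
r(q) = 1 (r(q) = (2*q)/((2*q)) = (2*q)*(1/(2*q)) = 1)
M(F) = (4 + F)/F (M(F) = (F + 4)/F = (4 + F)/F)
M(-5)*r(12) = ((4 - 5)/(-5))*1 = -1/5*(-1)*1 = (1/5)*1 = 1/5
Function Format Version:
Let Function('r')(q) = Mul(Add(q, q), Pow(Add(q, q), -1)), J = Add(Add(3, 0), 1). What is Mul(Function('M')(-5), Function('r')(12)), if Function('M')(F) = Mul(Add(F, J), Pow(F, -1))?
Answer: Rational(1, 5) ≈ 0.20000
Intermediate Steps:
J = 4 (J = Add(3, 1) = 4)
Function('r')(q) = 1 (Function('r')(q) = Mul(Mul(2, q), Pow(Mul(2, q), -1)) = Mul(Mul(2, q), Mul(Rational(1, 2), Pow(q, -1))) = 1)
Function('M')(F) = Mul(Pow(F, -1), Add(4, F)) (Function('M')(F) = Mul(Add(F, 4), Pow(F, -1)) = Mul(Add(4, F), Pow(F, -1)) = Mul(Pow(F, -1), Add(4, F)))
Mul(Function('M')(-5), Function('r')(12)) = Mul(Mul(Pow(-5, -1), Add(4, -5)), 1) = Mul(Mul(Rational(-1, 5), -1), 1) = Mul(Rational(1, 5), 1) = Rational(1, 5)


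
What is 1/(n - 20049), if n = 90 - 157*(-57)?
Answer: -1/11010 ≈ -9.0827e-5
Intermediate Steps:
n = 9039 (n = 90 + 8949 = 9039)
1/(n - 20049) = 1/(9039 - 20049) = 1/(-11010) = -1/11010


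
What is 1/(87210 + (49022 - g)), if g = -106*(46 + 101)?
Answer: 1/151814 ≈ 6.5870e-6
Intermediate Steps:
g = -15582 (g = -106*147 = -15582)
1/(87210 + (49022 - g)) = 1/(87210 + (49022 - 1*(-15582))) = 1/(87210 + (49022 + 15582)) = 1/(87210 + 64604) = 1/151814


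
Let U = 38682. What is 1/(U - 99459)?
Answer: -1/60777 ≈ -1.6454e-5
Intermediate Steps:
1/(U - 99459) = 1/(38682 - 99459) = 1/(-60777) = -1/60777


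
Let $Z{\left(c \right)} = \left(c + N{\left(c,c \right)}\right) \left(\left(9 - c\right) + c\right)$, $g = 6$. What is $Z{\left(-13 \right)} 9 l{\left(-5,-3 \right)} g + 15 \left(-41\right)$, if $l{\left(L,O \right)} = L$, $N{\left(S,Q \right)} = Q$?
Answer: $62565$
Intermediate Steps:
$Z{\left(c \right)} = 18 c$ ($Z{\left(c \right)} = \left(c + c\right) \left(\left(9 - c\right) + c\right) = 2 c 9 = 18 c$)
$Z{\left(-13 \right)} 9 l{\left(-5,-3 \right)} g + 15 \left(-41\right) = 18 \left(-13\right) 9 \left(-5\right) 6 + 15 \left(-41\right) = - 234 \left(\left(-45\right) 6\right) - 615 = \left(-234\right) \left(-270\right) - 615 = 63180 - 615 = 62565$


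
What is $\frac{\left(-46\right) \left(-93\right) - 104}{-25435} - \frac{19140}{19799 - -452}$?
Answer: $- \frac{51941234}{46825835} \approx -1.1092$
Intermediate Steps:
$\frac{\left(-46\right) \left(-93\right) - 104}{-25435} - \frac{19140}{19799 - -452} = \left(4278 - 104\right) \left(- \frac{1}{25435}\right) - \frac{19140}{19799 + 452} = 4174 \left(- \frac{1}{25435}\right) - \frac{19140}{20251} = - \frac{4174}{25435} - \frac{1740}{1841} = - \frac{51941234}{46825835}$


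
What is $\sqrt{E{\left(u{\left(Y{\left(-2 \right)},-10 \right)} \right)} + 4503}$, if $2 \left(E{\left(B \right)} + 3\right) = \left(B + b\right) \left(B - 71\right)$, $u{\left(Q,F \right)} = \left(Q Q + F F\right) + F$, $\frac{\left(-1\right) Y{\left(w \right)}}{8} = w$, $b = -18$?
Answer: $40 \sqrt{31} \approx 222.71$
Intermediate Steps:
$Y{\left(w \right)} = - 8 w$
$u{\left(Q,F \right)} = F + F^{2} + Q^{2}$ ($u{\left(Q,F \right)} = \left(Q^{2} + F^{2}\right) + F = \left(F^{2} + Q^{2}\right) + F = F + F^{2} + Q^{2}$)
$E{\left(B \right)} = -3 + \frac{\left(-71 + B\right) \left(-18 + B\right)}{2}$ ($E{\left(B \right)} = -3 + \frac{\left(B - 18\right) \left(B - 71\right)}{2} = -3 + \frac{\left(-18 + B\right) \left(-71 + B\right)}{2} = -3 + \frac{\left(-71 + B\right) \left(-18 + B\right)}{2}$)
$\sqrt{E{\left(u{\left(Y{\left(-2 \right)},-10 \right)} \right)} + 4503} = \sqrt{\left(636 + \frac{\left(-10 + \left(-10\right)^{2} + \left(\left(-8\right) \left(-2\right)\right)^{2}\right)^{2}}{2} - \frac{89 \left(-10 + \left(-10\right)^{2} + \left(\left(-8\right) \left(-2\right)\right)^{2}\right)}{2}\right) + 4503} = \sqrt{\left(636 + \frac{\left(-10 + 100 + 16^{2}\right)^{2}}{2} - \frac{89 \left(-10 + 100 + 16^{2}\right)}{2}\right) + 4503} = \sqrt{\left(636 + \frac{\left(-10 + 100 + 256\right)^{2}}{2} - \frac{89 \left(-10 + 100 + 256\right)}{2}\right) + 4503} = \sqrt{\left(636 + \frac{346^{2}}{2} - 15397\right) + 4503} = \sqrt{\left(636 + \frac{1}{2} \cdot 119716 - 15397\right) + 4503} = \sqrt{\left(636 + 59858 - 15397\right) + 4503} = \sqrt{45097 + 4503} = \sqrt{49600} = 40 \sqrt{31}$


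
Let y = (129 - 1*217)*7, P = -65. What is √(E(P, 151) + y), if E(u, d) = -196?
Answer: 2*I*√203 ≈ 28.496*I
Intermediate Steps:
y = -616 (y = (129 - 217)*7 = -88*7 = -616)
√(E(P, 151) + y) = √(-196 - 616) = √(-812) = 2*I*√203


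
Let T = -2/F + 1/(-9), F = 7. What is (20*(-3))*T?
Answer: 500/21 ≈ 23.810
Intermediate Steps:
T = -25/63 (T = -2/7 + 1/(-9) = -2*1/7 + 1*(-1/9) = -2/7 - 1/9 = -25/63 ≈ -0.39683)
(20*(-3))*T = (20*(-3))*(-25/63) = -60*(-25/63) = 500/21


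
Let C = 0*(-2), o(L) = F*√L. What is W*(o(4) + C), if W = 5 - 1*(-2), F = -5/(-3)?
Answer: 70/3 ≈ 23.333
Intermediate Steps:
F = 5/3 (F = -5*(-⅓) = 5/3 ≈ 1.6667)
W = 7 (W = 5 + 2 = 7)
o(L) = 5*√L/3
C = 0
W*(o(4) + C) = 7*(5*√4/3 + 0) = 7*((5/3)*2 + 0) = 7*(10/3 + 0) = 7*(10/3) = 70/3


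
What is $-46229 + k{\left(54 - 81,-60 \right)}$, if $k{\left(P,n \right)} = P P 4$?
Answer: $-43313$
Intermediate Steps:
$k{\left(P,n \right)} = 4 P^{2}$ ($k{\left(P,n \right)} = P^{2} \cdot 4 = 4 P^{2}$)
$-46229 + k{\left(54 - 81,-60 \right)} = -46229 + 4 \left(54 - 81\right)^{2} = -46229 + 4 \left(-27\right)^{2} = -46229 + 4 \cdot 729 = -46229 + 2916 = -43313$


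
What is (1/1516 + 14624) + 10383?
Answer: 37910613/1516 ≈ 25007.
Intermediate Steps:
(1/1516 + 14624) + 10383 = 22169985/1516 + 10383 = 37910613/1516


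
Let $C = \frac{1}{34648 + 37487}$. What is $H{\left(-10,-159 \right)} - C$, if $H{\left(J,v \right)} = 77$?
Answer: $\frac{5554394}{72135} \approx 77.0$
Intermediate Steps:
$C = \frac{1}{72135} \approx 1.3863 \cdot 10^{-5}$
$H{\left(-10,-159 \right)} - C = 77 - \frac{1}{72135} = \frac{5554394}{72135}$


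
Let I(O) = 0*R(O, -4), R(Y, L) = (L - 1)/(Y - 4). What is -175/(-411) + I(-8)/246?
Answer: 175/411 ≈ 0.42579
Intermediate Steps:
R(Y, L) = (-1 + L)/(-4 + Y)
I(O) = 0 (I(O) = 0*((-1 - 4)/(-4 + O)) = 0*(-5/(-4 + O)) = 0)
-175/(-411) + I(-8)/246 = -175/(-411) + 0/246 = -175*(-1/411) + 0*(1/246) = 175/411 + 0 = 175/411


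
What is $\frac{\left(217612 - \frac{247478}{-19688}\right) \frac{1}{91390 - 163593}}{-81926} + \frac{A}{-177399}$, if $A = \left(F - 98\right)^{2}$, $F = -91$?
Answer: $- \frac{10046678510523077}{49903317835725224} \approx -0.20132$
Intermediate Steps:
$A = 35721$ ($A = \left(-91 - 98\right)^{2} = \left(-189\right)^{2} = 35721$)
$\frac{\left(217612 - \frac{247478}{-19688}\right) \frac{1}{91390 - 163593}}{-81926} + \frac{A}{-177399} = \frac{\left(217612 - \frac{247478}{-19688}\right) \frac{1}{91390 - 163593}}{-81926} + \frac{35721}{-177399} = \frac{217612 - - \frac{123739}{9844}}{-72203} \left(- \frac{1}{81926}\right) + 35721 \left(- \frac{1}{177399}\right) = \left(217612 + \frac{123739}{9844}\right) \left(- \frac{1}{72203}\right) \left(- \frac{1}{81926}\right) - \frac{3969}{19711} = \frac{2142296267}{9844} \left(- \frac{1}{72203}\right) \left(- \frac{1}{81926}\right) - \frac{3969}{19711} = \left(- \frac{2142296267}{710766332}\right) \left(- \frac{1}{81926}\right) - \frac{3969}{19711} = \frac{2142296267}{58230242515432} - \frac{3969}{19711} = - \frac{10046678510523077}{49903317835725224}$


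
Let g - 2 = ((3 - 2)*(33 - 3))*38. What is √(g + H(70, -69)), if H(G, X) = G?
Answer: 2*√303 ≈ 34.814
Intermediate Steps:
g = 1142 (g = 2 + ((3 - 2)*(33 - 3))*38 = 2 + (1*30)*38 = 2 + 30*38 = 2 + 1140 = 1142)
√(g + H(70, -69)) = √(1142 + 70) = √1212 = 2*√303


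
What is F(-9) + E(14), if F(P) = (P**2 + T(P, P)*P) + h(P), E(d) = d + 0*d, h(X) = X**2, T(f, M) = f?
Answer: 257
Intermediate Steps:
E(d) = d (E(d) = d + 0 = d)
F(P) = 3*P**2 (F(P) = (P**2 + P*P) + P**2 = (P**2 + P**2) + P**2 = 2*P**2 + P**2 = 3*P**2)
F(-9) + E(14) = 3*(-9)**2 + 14 = 3*81 + 14 = 243 + 14 = 257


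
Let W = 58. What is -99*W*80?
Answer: -459360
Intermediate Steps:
-99*W*80 = -99*58*80 = -5742*80 = -459360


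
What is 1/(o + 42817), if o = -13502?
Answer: 1/29315 ≈ 3.4112e-5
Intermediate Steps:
1/(o + 42817) = 1/(-13502 + 42817) = 1/29315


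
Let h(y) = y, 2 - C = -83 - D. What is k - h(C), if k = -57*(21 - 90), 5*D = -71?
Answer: 19311/5 ≈ 3862.2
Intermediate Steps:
D = -71/5 (D = (1/5)*(-71) = -71/5 ≈ -14.200)
C = 354/5 (C = 2 - (-83 - 1*(-71/5)) = 2 - (-83 + 71/5) = 2 - 1*(-344/5) = 2 + 344/5 = 354/5 ≈ 70.800)
k = 3933 (k = -57*(-69) = 3933)
k - h(C) = 3933 - 1*354/5 = 3933 - 354/5 = 19311/5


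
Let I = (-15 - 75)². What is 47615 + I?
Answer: 55715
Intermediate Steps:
I = 8100 (I = (-90)² = 8100)
47615 + I = 47615 + 8100 = 55715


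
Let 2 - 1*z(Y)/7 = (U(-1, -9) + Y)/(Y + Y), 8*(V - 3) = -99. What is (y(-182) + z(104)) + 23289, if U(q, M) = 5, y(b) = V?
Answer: 4844311/208 ≈ 23290.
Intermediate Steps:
V = -75/8 (V = 3 + (⅛)*(-99) = 3 - 99/8 = -75/8 ≈ -9.3750)
y(b) = -75/8
z(Y) = 14 - 7*(5 + Y)/(2*Y) (z(Y) = 14 - 7*(5 + Y)/(Y + Y) = 14 - 7*(5 + Y)/(2*Y))
(y(-182) + z(104)) + 23289 = (-75/8 + (7/2)*(-5 + 3*104)/104) + 23289 = (-75/8 + (7/2)*(1/104)*(-5 + 312)) + 23289 = (-75/8 + (7/2)*(1/104)*307) + 23289 = (-75/8 + 2149/208) + 23289 = 199/208 + 23289 = 4844311/208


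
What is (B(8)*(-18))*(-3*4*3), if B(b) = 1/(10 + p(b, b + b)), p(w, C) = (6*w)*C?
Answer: 324/389 ≈ 0.83290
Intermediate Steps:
p(w, C) = 6*C*w
B(b) = 1/(10 + 12*b**2) (B(b) = 1/(10 + 6*(b + b)*b) = 1/(10 + 6*(2*b)*b) = 1/(10 + 12*b**2))
(B(8)*(-18))*(-3*4*3) = ((1/(2*(5 + 6*8**2)))*(-18))*(-3*4*3) = ((1/(2*(5 + 6*64)))*(-18))*(-12*3) = ((1/(2*(5 + 384)))*(-18))*(-36) = (((1/2)/389)*(-18))*(-36) = (((1/2)*(1/389))*(-18))*(-36) = ((1/778)*(-18))*(-36) = -9/389*(-36) = 324/389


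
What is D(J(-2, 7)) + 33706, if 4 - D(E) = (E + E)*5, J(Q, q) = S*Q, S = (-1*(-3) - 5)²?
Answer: 33790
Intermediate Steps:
S = 4 (S = (3 - 5)² = (-2)² = 4)
J(Q, q) = 4*Q
D(E) = 4 - 10*E (D(E) = 4 - (E + E)*5 = 4 - 2*E*5 = 4 - 10*E)
D(J(-2, 7)) + 33706 = (4 - 40*(-2)) + 33706 = (4 - 10*(-8)) + 33706 = (4 + 80) + 33706 = 84 + 33706 = 33790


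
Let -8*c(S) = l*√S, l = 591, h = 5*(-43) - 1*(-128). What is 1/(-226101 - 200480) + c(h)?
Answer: -1/426581 - 591*I*√87/8 ≈ -2.3442e-6 - 689.06*I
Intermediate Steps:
h = -87 (h = -215 + 128 = -87)
c(S) = -591*√S/8
1/(-226101 - 200480) + c(h) = 1/(-226101 - 200480) - 591*I*√87/8 = 1/(-426581) - 591*I*√87/8 = -1/426581 - 591*I*√87/8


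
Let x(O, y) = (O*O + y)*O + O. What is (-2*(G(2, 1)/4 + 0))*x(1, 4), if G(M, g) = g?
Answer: -3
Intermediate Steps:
x(O, y) = O + O*(y + O²) (x(O, y) = (O² + y)*O + O = (y + O²)*O + O = O*(y + O²) + O = O + O*(y + O²))
(-2*(G(2, 1)/4 + 0))*x(1, 4) = (-2*(1/4 + 0))*(1*(1 + 4 + 1²)) = (-2*(1*(¼) + 0))*(1*(1 + 4 + 1)) = (-2*(¼ + 0))*(1*6) = -2*¼*6 = -½*6 = -3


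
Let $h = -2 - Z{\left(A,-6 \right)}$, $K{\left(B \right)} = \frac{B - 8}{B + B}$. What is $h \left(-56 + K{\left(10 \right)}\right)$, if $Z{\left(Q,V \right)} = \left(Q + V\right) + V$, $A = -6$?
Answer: $- \frac{4472}{5} \approx -894.4$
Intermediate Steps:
$Z{\left(Q,V \right)} = Q + 2 V$
$K{\left(B \right)} = \frac{-8 + B}{2 B}$
$h = 16$ ($h = -2 - \left(-6 + 2 \left(-6\right)\right) = -2 - \left(-6 - 12\right) = -2 - -18 = -2 + 18 = 16$)
$h \left(-56 + K{\left(10 \right)}\right) = 16 \left(-56 + \frac{-8 + 10}{2 \cdot 10}\right) = 16 \left(-56 + \frac{1}{2} \cdot \frac{1}{10} \cdot 2\right) = 16 \left(-56 + \frac{1}{10}\right) = 16 \left(- \frac{559}{10}\right) = - \frac{4472}{5}$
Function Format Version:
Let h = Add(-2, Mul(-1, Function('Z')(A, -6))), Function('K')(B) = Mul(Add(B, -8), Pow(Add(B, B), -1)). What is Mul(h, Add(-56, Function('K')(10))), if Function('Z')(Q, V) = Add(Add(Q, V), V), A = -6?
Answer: Rational(-4472, 5) ≈ -894.40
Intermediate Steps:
Function('Z')(Q, V) = Add(Q, Mul(2, V))
Function('K')(B) = Mul(Rational(1, 2), Pow(B, -1), Add(-8, B)) (Function('K')(B) = Mul(Add(-8, B), Pow(Mul(2, B), -1)) = Mul(Add(-8, B), Mul(Rational(1, 2), Pow(B, -1))) = Mul(Rational(1, 2), Pow(B, -1), Add(-8, B)))
h = 16 (h = Add(-2, Mul(-1, Add(-6, Mul(2, -6)))) = Add(-2, Mul(-1, Add(-6, -12))) = Add(-2, Mul(-1, -18)) = Add(-2, 18) = 16)
Mul(h, Add(-56, Function('K')(10))) = Mul(16, Add(-56, Mul(Rational(1, 2), Pow(10, -1), Add(-8, 10)))) = Mul(16, Add(-56, Mul(Rational(1, 2), Rational(1, 10), 2))) = Mul(16, Add(-56, Rational(1, 10))) = Mul(16, Rational(-559, 10)) = Rational(-4472, 5)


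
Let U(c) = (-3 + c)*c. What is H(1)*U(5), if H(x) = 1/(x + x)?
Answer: 5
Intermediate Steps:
H(x) = 1/(2*x)
U(c) = c*(-3 + c)
H(1)*U(5) = ((1/2)/1)*(5*(-3 + 5)) = ((1/2)*1)*(5*2) = (1/2)*10 = 5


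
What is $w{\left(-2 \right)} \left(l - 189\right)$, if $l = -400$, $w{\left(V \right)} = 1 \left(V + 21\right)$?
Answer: $-11191$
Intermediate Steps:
$w{\left(V \right)} = 21 + V$ ($w{\left(V \right)} = 1 \left(21 + V\right) = 21 + V$)
$w{\left(-2 \right)} \left(l - 189\right) = \left(21 - 2\right) \left(-400 - 189\right) = 19 \left(-589\right) = -11191$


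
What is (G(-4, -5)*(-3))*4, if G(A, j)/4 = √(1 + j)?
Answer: -96*I ≈ -96.0*I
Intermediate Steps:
G(A, j) = 4*√(1 + j)
(G(-4, -5)*(-3))*4 = ((4*√(1 - 5))*(-3))*4 = ((4*√(-4))*(-3))*4 = ((4*(2*I))*(-3))*4 = ((8*I)*(-3))*4 = -24*I*4 = -96*I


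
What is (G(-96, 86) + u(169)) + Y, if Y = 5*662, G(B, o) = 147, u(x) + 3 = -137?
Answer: 3317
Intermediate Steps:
u(x) = -140 (u(x) = -3 - 137 = -140)
Y = 3310
(G(-96, 86) + u(169)) + Y = (147 - 140) + 3310 = 7 + 3310 = 3317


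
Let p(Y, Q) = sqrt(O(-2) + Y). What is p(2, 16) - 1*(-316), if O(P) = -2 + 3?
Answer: 316 + sqrt(3) ≈ 317.73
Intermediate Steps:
O(P) = 1
p(Y, Q) = sqrt(1 + Y)
p(2, 16) - 1*(-316) = sqrt(1 + 2) - 1*(-316) = sqrt(3) + 316 = 316 + sqrt(3)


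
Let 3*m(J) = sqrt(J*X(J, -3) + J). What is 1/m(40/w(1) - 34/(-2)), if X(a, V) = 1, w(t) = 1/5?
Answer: 3*sqrt(434)/434 ≈ 0.14400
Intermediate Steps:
w(t) = 1/5
m(J) = sqrt(2)*sqrt(J)/3 (m(J) = sqrt(J*1 + J)/3 = sqrt(J + J)/3 = sqrt(2*J)/3 = (sqrt(2)*sqrt(J))/3 = sqrt(2)*sqrt(J)/3)
1/m(40/w(1) - 34/(-2)) = 1/(sqrt(2)*sqrt(40/(1/5) - 34/(-2))/3) = 1/(sqrt(2)*sqrt(40*5 - 34*(-1/2))/3) = 1/(sqrt(2)*sqrt(200 + 17)/3) = 1/(sqrt(2)*sqrt(217)/3) = 1/(sqrt(434)/3) = 3*sqrt(434)/434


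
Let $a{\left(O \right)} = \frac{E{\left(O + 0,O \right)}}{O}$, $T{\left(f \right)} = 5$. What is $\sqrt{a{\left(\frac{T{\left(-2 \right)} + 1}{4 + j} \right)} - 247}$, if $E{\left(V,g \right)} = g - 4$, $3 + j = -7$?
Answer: $11 i \sqrt{2} \approx 15.556 i$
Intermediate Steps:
$j = -10$ ($j = -3 - 7 = -10$)
$E{\left(V,g \right)} = -4 + g$ ($E{\left(V,g \right)} = g - 4 = -4 + g$)
$a{\left(O \right)} = \frac{-4 + O}{O}$
$\sqrt{a{\left(\frac{T{\left(-2 \right)} + 1}{4 + j} \right)} - 247} = \sqrt{\frac{-4 + \frac{5 + 1}{4 - 10}}{\left(5 + 1\right) \frac{1}{4 - 10}} - 247} = \sqrt{\frac{-4 + \frac{6}{-6}}{6 \frac{1}{-6}} - 247} = \sqrt{\frac{-4 + 6 \left(- \frac{1}{6}\right)}{6 \left(- \frac{1}{6}\right)} - 247} = \sqrt{\frac{-4 - 1}{-1} - 247} = \sqrt{\left(-1\right) \left(-5\right) - 247} = \sqrt{5 - 247} = \sqrt{-242} = 11 i \sqrt{2}$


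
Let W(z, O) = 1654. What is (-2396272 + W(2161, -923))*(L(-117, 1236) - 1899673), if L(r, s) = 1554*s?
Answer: -50456995878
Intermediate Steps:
(-2396272 + W(2161, -923))*(L(-117, 1236) - 1899673) = (-2396272 + 1654)*(1554*1236 - 1899673) = -2394618*(1920744 - 1899673) = -2394618*21071 = -50456995878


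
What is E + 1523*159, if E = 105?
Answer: 242262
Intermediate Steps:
E + 1523*159 = 105 + 1523*159 = 105 + 242157 = 242262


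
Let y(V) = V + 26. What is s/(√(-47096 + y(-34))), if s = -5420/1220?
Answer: 271*I*√46/89792 ≈ 0.02047*I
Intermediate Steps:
y(V) = 26 + V
s = -271/61 (s = -5420*1/1220 = -271/61 ≈ -4.4426)
s/(√(-47096 + y(-34))) = -271/(61*√(-47096 + (26 - 34))) = -271/(61*√(-47096 - 8)) = -271*(-I*√46/1472)/61 = -(-271)*I*√46/89792 = 271*I*√46/89792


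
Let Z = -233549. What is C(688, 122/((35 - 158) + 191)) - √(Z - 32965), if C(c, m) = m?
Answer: 61/34 - I*√266514 ≈ 1.7941 - 516.25*I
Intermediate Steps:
C(688, 122/((35 - 158) + 191)) - √(Z - 32965) = 122/((35 - 158) + 191) - √(-233549 - 32965) = 122/(-123 + 191) - √(-266514) = 122/68 - I*√266514 = 122*(1/68) - I*√266514 = 61/34 - I*√266514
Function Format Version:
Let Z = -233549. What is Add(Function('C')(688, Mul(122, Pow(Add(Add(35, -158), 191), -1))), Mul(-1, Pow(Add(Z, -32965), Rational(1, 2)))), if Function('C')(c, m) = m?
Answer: Add(Rational(61, 34), Mul(-1, I, Pow(266514, Rational(1, 2)))) ≈ Add(1.7941, Mul(-516.25, I))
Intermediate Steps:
Add(Function('C')(688, Mul(122, Pow(Add(Add(35, -158), 191), -1))), Mul(-1, Pow(Add(Z, -32965), Rational(1, 2)))) = Add(Mul(122, Pow(Add(Add(35, -158), 191), -1)), Mul(-1, Pow(Add(-233549, -32965), Rational(1, 2)))) = Add(Mul(122, Pow(Add(-123, 191), -1)), Mul(-1, Pow(-266514, Rational(1, 2)))) = Add(Mul(122, Pow(68, -1)), Mul(-1, Mul(I, Pow(266514, Rational(1, 2))))) = Add(Mul(122, Rational(1, 68)), Mul(-1, I, Pow(266514, Rational(1, 2)))) = Add(Rational(61, 34), Mul(-1, I, Pow(266514, Rational(1, 2))))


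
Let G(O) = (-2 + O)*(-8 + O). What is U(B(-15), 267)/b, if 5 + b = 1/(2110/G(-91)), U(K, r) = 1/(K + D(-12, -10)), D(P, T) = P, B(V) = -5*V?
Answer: -2110/84609 ≈ -0.024938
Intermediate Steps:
G(O) = (-8 + O)*(-2 + O)
U(K, r) = 1/(-12 + K) (U(K, r) = 1/(K - 12) = 1/(-12 + K))
b = -1343/2110 (b = -5 + 1/(2110/(16 + (-91)² - 10*(-91))) = -5 + 1/(2110/(16 + 8281 + 910)) = -5 + 1/(2110/9207) = -5 + 9207/2110 = -1343/2110 ≈ -0.63649)
U(B(-15), 267)/b = 1/((-12 - 5*(-15))*(-1343/2110)) = -2110/1343/(-12 + 75) = -2110/1343/63 = (1/63)*(-2110/1343) = -2110/84609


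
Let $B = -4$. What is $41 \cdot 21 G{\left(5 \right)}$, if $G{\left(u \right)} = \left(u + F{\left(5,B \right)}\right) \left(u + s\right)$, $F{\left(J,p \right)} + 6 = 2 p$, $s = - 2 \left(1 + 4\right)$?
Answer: $38745$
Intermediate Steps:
$s = -10$ ($s = \left(-2\right) 5 = -10$)
$F{\left(J,p \right)} = -6 + 2 p$
$G{\left(u \right)} = \left(-14 + u\right) \left(-10 + u\right)$ ($G{\left(u \right)} = \left(u + \left(-6 + 2 \left(-4\right)\right)\right) \left(u - 10\right) = \left(u - 14\right) \left(-10 + u\right) = \left(-14 + u\right) \left(-10 + u\right)$)
$41 \cdot 21 G{\left(5 \right)} = 41 \cdot 21 \left(140 + 5^{2} - 120\right) = 861 \left(140 + 25 - 120\right) = 861 \cdot 45 = 38745$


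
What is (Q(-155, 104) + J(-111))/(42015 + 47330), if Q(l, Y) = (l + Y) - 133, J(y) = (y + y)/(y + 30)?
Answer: -4894/2412315 ≈ -0.0020288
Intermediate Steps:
J(y) = 2*y/(30 + y) (J(y) = (2*y)/(30 + y) = 2*y/(30 + y))
Q(l, Y) = -133 + Y + l (Q(l, Y) = (Y + l) - 133 = -133 + Y + l)
(Q(-155, 104) + J(-111))/(42015 + 47330) = ((-133 + 104 - 155) + 2*(-111)/(30 - 111))/(42015 + 47330) = (-184 + 2*(-111)/(-81))/89345 = (-184 + 2*(-111)*(-1/81))*(1/89345) = (-184 + 74/27)*(1/89345) = -4894/27*1/89345 = -4894/2412315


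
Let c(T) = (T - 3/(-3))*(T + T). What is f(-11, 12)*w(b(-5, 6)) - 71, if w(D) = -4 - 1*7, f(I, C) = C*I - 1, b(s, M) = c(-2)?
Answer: 1392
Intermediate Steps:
c(T) = 2*T*(1 + T) (c(T) = (T - 3*(-⅓))*(2*T) = (T + 1)*(2*T) = (1 + T)*(2*T) = 2*T*(1 + T))
b(s, M) = 4 (b(s, M) = 2*(-2)*(1 - 2) = 2*(-2)*(-1) = 4)
f(I, C) = -1 + C*I
w(D) = -11 (w(D) = -4 - 7 = -11)
f(-11, 12)*w(b(-5, 6)) - 71 = (-1 + 12*(-11))*(-11) - 71 = (-1 - 132)*(-11) - 71 = -133*(-11) - 71 = 1463 - 71 = 1392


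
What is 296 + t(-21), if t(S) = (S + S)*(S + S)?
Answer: 2060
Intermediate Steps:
t(S) = 4*S² (t(S) = (2*S)*(2*S) = 4*S²)
296 + t(-21) = 296 + 4*(-21)² = 296 + 4*441 = 296 + 1764 = 2060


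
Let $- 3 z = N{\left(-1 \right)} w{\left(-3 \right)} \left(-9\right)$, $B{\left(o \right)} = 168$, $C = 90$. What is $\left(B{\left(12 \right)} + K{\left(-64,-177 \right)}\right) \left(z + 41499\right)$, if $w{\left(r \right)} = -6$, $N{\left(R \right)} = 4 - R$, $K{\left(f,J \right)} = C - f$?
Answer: $13333698$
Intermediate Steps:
$K{\left(f,J \right)} = 90 - f$
$z = -90$ ($z = - \frac{\left(4 - -1\right) \left(-6\right) \left(-9\right)}{3} = - \frac{\left(4 + 1\right) \left(-6\right) \left(-9\right)}{3} = - \frac{5 \left(-6\right) \left(-9\right)}{3} = - \frac{\left(-30\right) \left(-9\right)}{3} = \left(- \frac{1}{3}\right) 270 = -90$)
$\left(B{\left(12 \right)} + K{\left(-64,-177 \right)}\right) \left(z + 41499\right) = \left(168 + \left(90 - -64\right)\right) \left(-90 + 41499\right) = \left(168 + \left(90 + 64\right)\right) 41409 = \left(168 + 154\right) 41409 = 322 \cdot 41409 = 13333698$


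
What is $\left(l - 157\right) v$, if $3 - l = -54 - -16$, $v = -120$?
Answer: $13920$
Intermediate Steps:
$l = 41$ ($l = 3 - \left(-54 - -16\right) = 3 - \left(-54 + 16\right) = 3 - -38 = 3 + 38 = 41$)
$\left(l - 157\right) v = \left(41 - 157\right) \left(-120\right) = \left(-116\right) \left(-120\right) = 13920$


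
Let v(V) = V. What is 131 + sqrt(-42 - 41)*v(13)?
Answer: 131 + 13*I*sqrt(83) ≈ 131.0 + 118.44*I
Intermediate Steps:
131 + sqrt(-42 - 41)*v(13) = 131 + sqrt(-42 - 41)*13 = 131 + sqrt(-83)*13 = 131 + (I*sqrt(83))*13 = 131 + 13*I*sqrt(83)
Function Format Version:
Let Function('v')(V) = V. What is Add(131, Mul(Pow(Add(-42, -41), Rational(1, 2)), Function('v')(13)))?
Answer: Add(131, Mul(13, I, Pow(83, Rational(1, 2)))) ≈ Add(131.00, Mul(118.44, I))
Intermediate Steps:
Add(131, Mul(Pow(Add(-42, -41), Rational(1, 2)), Function('v')(13))) = Add(131, Mul(Pow(Add(-42, -41), Rational(1, 2)), 13)) = Add(131, Mul(Pow(-83, Rational(1, 2)), 13)) = Add(131, Mul(Mul(I, Pow(83, Rational(1, 2))), 13)) = Add(131, Mul(13, I, Pow(83, Rational(1, 2))))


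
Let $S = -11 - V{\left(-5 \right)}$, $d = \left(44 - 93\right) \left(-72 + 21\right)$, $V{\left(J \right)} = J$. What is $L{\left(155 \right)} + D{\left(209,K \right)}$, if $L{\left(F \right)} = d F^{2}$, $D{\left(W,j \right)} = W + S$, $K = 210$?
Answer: $60038678$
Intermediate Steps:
$d = 2499$ ($d = \left(-49\right) \left(-51\right) = 2499$)
$S = -6$ ($S = -11 - -5 = -11 + 5 = -6$)
$D{\left(W,j \right)} = -6 + W$ ($D{\left(W,j \right)} = W - 6 = -6 + W$)
$L{\left(F \right)} = 2499 F^{2}$
$L{\left(155 \right)} + D{\left(209,K \right)} = 2499 \cdot 155^{2} + \left(-6 + 209\right) = 2499 \cdot 24025 + 203 = 60038475 + 203 = 60038678$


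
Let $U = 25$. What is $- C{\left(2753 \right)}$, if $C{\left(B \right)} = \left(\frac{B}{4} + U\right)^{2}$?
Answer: $- \frac{8139609}{16} \approx -5.0873 \cdot 10^{5}$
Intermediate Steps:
$C{\left(B \right)} = \left(25 + \frac{B}{4}\right)^{2}$ ($C{\left(B \right)} = \left(\frac{B}{4} + 25\right)^{2} = \left(25 + \frac{B}{4}\right)^{2}$)
$- C{\left(2753 \right)} = - \frac{\left(100 + 2753\right)^{2}}{16} = - \frac{2853^{2}}{16} = - \frac{8139609}{16}$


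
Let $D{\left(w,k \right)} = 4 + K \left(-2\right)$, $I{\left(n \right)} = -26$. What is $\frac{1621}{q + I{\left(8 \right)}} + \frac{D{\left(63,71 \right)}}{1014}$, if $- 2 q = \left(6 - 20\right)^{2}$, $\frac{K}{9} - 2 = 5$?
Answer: $- \frac{829411}{62868} \approx -13.193$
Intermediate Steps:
$K = 63$ ($K = 18 + 9 \cdot 5 = 18 + 45 = 63$)
$q = -98$ ($q = - \frac{\left(6 - 20\right)^{2}}{2} = - \frac{\left(-14\right)^{2}}{2} = \left(- \frac{1}{2}\right) 196 = -98$)
$D{\left(w,k \right)} = -122$ ($D{\left(w,k \right)} = 4 + 63 \left(-2\right) = 4 - 126 = -122$)
$\frac{1621}{q + I{\left(8 \right)}} + \frac{D{\left(63,71 \right)}}{1014} = \frac{1621}{-98 - 26} - \frac{122}{1014} = \frac{1621}{-124} - \frac{61}{507} = 1621 \left(- \frac{1}{124}\right) - \frac{61}{507} = - \frac{1621}{124} - \frac{61}{507} = - \frac{829411}{62868}$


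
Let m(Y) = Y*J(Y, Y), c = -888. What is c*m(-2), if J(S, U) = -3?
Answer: -5328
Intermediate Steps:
m(Y) = -3*Y (m(Y) = Y*(-3) = -3*Y)
c*m(-2) = -(-2664)*(-2) = -888*6 = -5328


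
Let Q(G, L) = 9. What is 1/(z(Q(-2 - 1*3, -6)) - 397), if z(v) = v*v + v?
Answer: -1/307 ≈ -0.0032573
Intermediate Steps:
z(v) = v + v**2 (z(v) = v**2 + v = v + v**2)
1/(z(Q(-2 - 1*3, -6)) - 397) = 1/(9*(1 + 9) - 397) = 1/(9*10 - 397) = 1/(90 - 397) = 1/(-307) = -1/307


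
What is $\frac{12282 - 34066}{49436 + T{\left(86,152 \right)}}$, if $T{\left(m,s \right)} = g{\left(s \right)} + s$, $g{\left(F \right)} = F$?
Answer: $- \frac{5446}{12435} \approx -0.43796$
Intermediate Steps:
$T{\left(m,s \right)} = 2 s$ ($T{\left(m,s \right)} = s + s = 2 s$)
$\frac{12282 - 34066}{49436 + T{\left(86,152 \right)}} = \frac{12282 - 34066}{49436 + 2 \cdot 152} = \frac{12282 - 34066}{49436 + 304} = \frac{12282 - 34066}{49740} = \left(-21784\right) \frac{1}{49740} = - \frac{5446}{12435}$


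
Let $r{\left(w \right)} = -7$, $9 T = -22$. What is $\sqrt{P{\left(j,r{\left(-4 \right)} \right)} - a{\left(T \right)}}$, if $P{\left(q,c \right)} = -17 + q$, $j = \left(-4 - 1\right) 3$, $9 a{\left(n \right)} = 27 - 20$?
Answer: $\frac{i \sqrt{295}}{3} \approx 5.7252 i$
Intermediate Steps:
$T = - \frac{22}{9}$ ($T = \frac{1}{9} \left(-22\right) = - \frac{22}{9} \approx -2.4444$)
$a{\left(n \right)} = \frac{7}{9}$ ($a{\left(n \right)} = \frac{27 - 20}{9} = \frac{1}{9} \cdot 7 = \frac{7}{9}$)
$j = -15$ ($j = \left(-5\right) 3 = -15$)
$\sqrt{P{\left(j,r{\left(-4 \right)} \right)} - a{\left(T \right)}} = \sqrt{\left(-17 - 15\right) - \frac{7}{9}} = \sqrt{-32 - \frac{7}{9}} = \sqrt{- \frac{295}{9}} = \frac{i \sqrt{295}}{3}$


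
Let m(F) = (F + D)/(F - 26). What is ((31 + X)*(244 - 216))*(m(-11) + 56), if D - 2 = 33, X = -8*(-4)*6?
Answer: 12787712/37 ≈ 3.4561e+5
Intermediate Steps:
X = 192 (X = 32*6 = 192)
D = 35 (D = 2 + 33 = 35)
m(F) = (35 + F)/(-26 + F) (m(F) = (F + 35)/(F - 26) = (35 + F)/(-26 + F))
((31 + X)*(244 - 216))*(m(-11) + 56) = ((31 + 192)*(244 - 216))*((35 - 11)/(-26 - 11) + 56) = (223*28)*(24/(-37) + 56) = 6244*(-1/37*24 + 56) = 6244*(-24/37 + 56) = 6244*(2048/37) = 12787712/37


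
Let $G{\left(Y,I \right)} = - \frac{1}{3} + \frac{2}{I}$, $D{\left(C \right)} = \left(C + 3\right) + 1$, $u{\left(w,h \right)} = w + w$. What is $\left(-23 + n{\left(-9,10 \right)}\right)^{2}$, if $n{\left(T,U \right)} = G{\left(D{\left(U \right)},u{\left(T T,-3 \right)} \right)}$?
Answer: $\frac{3568321}{6561} \approx 543.87$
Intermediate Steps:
$u{\left(w,h \right)} = 2 w$
$D{\left(C \right)} = 4 + C$ ($D{\left(C \right)} = \left(3 + C\right) + 1 = 4 + C$)
$G{\left(Y,I \right)} = - \frac{1}{3} + \frac{2}{I}$ ($G{\left(Y,I \right)} = \left(-1\right) \frac{1}{3} + \frac{2}{I} = - \frac{1}{3} + \frac{2}{I}$)
$n{\left(T,U \right)} = \frac{6 - 2 T^{2}}{6 T^{2}}$ ($n{\left(T,U \right)} = \frac{6 - 2 T T}{3 \cdot 2 T T} = \frac{6 - 2 T^{2}}{3 \cdot 2 T^{2}} = \frac{\frac{1}{2 T^{2}} \left(6 - 2 T^{2}\right)}{3} = \frac{6 - 2 T^{2}}{6 T^{2}}$)
$\left(-23 + n{\left(-9,10 \right)}\right)^{2} = \left(-23 - \left(\frac{1}{3} - \frac{1}{81}\right)\right)^{2} = \left(-23 + \left(- \frac{1}{3} + \frac{1}{81}\right)\right)^{2} = \left(-23 - \frac{26}{81}\right)^{2} = \left(- \frac{1889}{81}\right)^{2} = \frac{3568321}{6561}$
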